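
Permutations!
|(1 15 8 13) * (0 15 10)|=6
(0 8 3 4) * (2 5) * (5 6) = (0 8 3 4)(2 6 5) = [8, 1, 6, 4, 0, 2, 5, 7, 3]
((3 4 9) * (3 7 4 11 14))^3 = (14)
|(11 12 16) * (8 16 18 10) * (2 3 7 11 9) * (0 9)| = 11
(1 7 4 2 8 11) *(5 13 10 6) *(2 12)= (1 7 4 12 2 8 11)(5 13 10 6)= [0, 7, 8, 3, 12, 13, 5, 4, 11, 9, 6, 1, 2, 10]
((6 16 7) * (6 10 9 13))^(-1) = (6 13 9 10 7 16)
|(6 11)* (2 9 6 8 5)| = 6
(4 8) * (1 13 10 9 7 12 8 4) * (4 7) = (1 13 10 9 4 7 12 8) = [0, 13, 2, 3, 7, 5, 6, 12, 1, 4, 9, 11, 8, 10]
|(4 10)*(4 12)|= |(4 10 12)|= 3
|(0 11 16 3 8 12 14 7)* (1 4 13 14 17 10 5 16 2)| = 56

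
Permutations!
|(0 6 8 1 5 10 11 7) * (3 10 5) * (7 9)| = 9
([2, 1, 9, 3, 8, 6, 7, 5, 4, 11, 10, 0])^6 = (0 9)(2 11)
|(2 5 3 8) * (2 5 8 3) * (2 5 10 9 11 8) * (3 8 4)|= |(3 8 10 9 11 4)|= 6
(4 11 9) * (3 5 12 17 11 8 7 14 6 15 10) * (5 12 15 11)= (3 12 17 5 15 10)(4 8 7 14 6 11 9)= [0, 1, 2, 12, 8, 15, 11, 14, 7, 4, 3, 9, 17, 13, 6, 10, 16, 5]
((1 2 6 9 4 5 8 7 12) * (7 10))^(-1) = (1 12 7 10 8 5 4 9 6 2)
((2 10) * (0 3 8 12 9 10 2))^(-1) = ((0 3 8 12 9 10))^(-1) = (0 10 9 12 8 3)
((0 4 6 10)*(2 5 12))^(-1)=(0 10 6 4)(2 12 5)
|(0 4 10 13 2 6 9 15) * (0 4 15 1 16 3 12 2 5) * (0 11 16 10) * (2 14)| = |(0 15 4)(1 10 13 5 11 16 3 12 14 2 6 9)| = 12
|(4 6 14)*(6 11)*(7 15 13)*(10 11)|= 15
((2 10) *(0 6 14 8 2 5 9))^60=(0 2)(5 14)(6 10)(8 9)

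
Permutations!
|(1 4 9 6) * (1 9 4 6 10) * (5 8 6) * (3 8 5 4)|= 7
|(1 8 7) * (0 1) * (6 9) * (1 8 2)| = |(0 8 7)(1 2)(6 9)| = 6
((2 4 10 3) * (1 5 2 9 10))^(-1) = ((1 5 2 4)(3 9 10))^(-1) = (1 4 2 5)(3 10 9)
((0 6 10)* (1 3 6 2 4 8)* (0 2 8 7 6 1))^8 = (2 6 4 10 7)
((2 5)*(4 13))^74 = ((2 5)(4 13))^74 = (13)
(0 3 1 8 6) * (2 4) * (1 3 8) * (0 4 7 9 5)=(0 8 6 4 2 7 9 5)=[8, 1, 7, 3, 2, 0, 4, 9, 6, 5]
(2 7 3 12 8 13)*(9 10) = (2 7 3 12 8 13)(9 10) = [0, 1, 7, 12, 4, 5, 6, 3, 13, 10, 9, 11, 8, 2]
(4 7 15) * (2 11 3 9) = [0, 1, 11, 9, 7, 5, 6, 15, 8, 2, 10, 3, 12, 13, 14, 4] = (2 11 3 9)(4 7 15)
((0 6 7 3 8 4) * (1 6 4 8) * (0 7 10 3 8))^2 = (0 7)(1 10)(3 6)(4 8)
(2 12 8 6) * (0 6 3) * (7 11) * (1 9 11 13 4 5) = (0 6 2 12 8 3)(1 9 11 7 13 4 5) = [6, 9, 12, 0, 5, 1, 2, 13, 3, 11, 10, 7, 8, 4]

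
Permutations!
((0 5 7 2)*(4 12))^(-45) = ((0 5 7 2)(4 12))^(-45) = (0 2 7 5)(4 12)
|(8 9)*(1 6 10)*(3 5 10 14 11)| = 14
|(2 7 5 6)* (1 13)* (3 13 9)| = 4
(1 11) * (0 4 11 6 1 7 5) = (0 4 11 7 5)(1 6) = [4, 6, 2, 3, 11, 0, 1, 5, 8, 9, 10, 7]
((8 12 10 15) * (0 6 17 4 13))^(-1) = ((0 6 17 4 13)(8 12 10 15))^(-1) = (0 13 4 17 6)(8 15 10 12)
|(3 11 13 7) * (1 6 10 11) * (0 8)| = |(0 8)(1 6 10 11 13 7 3)| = 14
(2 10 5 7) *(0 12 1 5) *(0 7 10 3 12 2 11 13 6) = [2, 5, 3, 12, 4, 10, 0, 11, 8, 9, 7, 13, 1, 6] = (0 2 3 12 1 5 10 7 11 13 6)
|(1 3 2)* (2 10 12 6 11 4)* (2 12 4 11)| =|(1 3 10 4 12 6 2)| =7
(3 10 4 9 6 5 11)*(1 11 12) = [0, 11, 2, 10, 9, 12, 5, 7, 8, 6, 4, 3, 1] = (1 11 3 10 4 9 6 5 12)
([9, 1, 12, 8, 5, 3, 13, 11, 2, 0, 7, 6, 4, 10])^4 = [0, 1, 3, 4, 2, 12, 11, 10, 5, 9, 13, 7, 8, 6]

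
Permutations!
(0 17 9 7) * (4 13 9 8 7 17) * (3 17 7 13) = (0 4 3 17 8 13 9 7) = [4, 1, 2, 17, 3, 5, 6, 0, 13, 7, 10, 11, 12, 9, 14, 15, 16, 8]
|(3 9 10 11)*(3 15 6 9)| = |(6 9 10 11 15)| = 5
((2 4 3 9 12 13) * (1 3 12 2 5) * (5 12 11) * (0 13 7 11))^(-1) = ((0 13 12 7 11 5 1 3 9 2 4))^(-1) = (0 4 2 9 3 1 5 11 7 12 13)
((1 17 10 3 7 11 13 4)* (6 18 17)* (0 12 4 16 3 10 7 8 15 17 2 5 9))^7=(0 5 18 1 12 9 2 6 4)(3 16 13 11 7 17 15 8)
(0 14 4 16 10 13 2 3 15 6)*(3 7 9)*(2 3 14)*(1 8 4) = (0 2 7 9 14 1 8 4 16 10 13 3 15 6) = [2, 8, 7, 15, 16, 5, 0, 9, 4, 14, 13, 11, 12, 3, 1, 6, 10]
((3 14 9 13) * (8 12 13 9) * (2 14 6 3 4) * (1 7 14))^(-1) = ((1 7 14 8 12 13 4 2)(3 6))^(-1) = (1 2 4 13 12 8 14 7)(3 6)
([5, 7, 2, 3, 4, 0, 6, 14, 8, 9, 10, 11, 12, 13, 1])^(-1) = (0 5)(1 14 7)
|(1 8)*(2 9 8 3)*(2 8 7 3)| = 6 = |(1 2 9 7 3 8)|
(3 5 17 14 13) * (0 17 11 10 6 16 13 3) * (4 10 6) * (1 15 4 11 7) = (0 17 14 3 5 7 1 15 4 10 11 6 16 13) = [17, 15, 2, 5, 10, 7, 16, 1, 8, 9, 11, 6, 12, 0, 3, 4, 13, 14]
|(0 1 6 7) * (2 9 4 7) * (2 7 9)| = |(0 1 6 7)(4 9)| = 4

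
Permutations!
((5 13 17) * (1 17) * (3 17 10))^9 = (1 17)(3 13)(5 10)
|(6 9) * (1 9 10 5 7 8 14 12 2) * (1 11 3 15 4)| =|(1 9 6 10 5 7 8 14 12 2 11 3 15 4)| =14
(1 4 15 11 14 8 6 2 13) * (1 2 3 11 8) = (1 4 15 8 6 3 11 14)(2 13) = [0, 4, 13, 11, 15, 5, 3, 7, 6, 9, 10, 14, 12, 2, 1, 8]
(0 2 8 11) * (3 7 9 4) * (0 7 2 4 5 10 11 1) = (0 4 3 2 8 1)(5 10 11 7 9) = [4, 0, 8, 2, 3, 10, 6, 9, 1, 5, 11, 7]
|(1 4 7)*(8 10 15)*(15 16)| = |(1 4 7)(8 10 16 15)| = 12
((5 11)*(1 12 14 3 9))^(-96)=(1 9 3 14 12)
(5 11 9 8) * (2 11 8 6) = (2 11 9 6)(5 8) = [0, 1, 11, 3, 4, 8, 2, 7, 5, 6, 10, 9]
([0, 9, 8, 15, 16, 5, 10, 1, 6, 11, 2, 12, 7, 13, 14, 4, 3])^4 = [0, 7, 2, 3, 4, 5, 6, 12, 8, 1, 10, 9, 11, 13, 14, 15, 16]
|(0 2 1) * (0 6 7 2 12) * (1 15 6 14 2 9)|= |(0 12)(1 14 2 15 6 7 9)|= 14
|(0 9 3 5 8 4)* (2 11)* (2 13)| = 6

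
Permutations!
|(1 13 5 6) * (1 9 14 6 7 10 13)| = |(5 7 10 13)(6 9 14)| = 12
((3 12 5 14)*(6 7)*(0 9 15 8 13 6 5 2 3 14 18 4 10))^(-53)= (0 15 13 7 18 10 9 8 6 5 4)(2 3 12)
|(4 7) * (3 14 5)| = |(3 14 5)(4 7)| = 6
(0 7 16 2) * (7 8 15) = [8, 1, 0, 3, 4, 5, 6, 16, 15, 9, 10, 11, 12, 13, 14, 7, 2] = (0 8 15 7 16 2)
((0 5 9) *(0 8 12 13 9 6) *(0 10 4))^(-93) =(0 6 4 5 10)(8 9 13 12)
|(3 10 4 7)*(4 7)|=|(3 10 7)|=3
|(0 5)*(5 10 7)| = 4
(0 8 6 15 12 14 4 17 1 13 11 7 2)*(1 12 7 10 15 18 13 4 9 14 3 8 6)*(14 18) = (0 6 14 9 18 13 11 10 15 7 2)(1 4 17 12 3 8) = [6, 4, 0, 8, 17, 5, 14, 2, 1, 18, 15, 10, 3, 11, 9, 7, 16, 12, 13]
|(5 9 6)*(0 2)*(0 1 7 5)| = 7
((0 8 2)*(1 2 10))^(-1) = (0 2 1 10 8)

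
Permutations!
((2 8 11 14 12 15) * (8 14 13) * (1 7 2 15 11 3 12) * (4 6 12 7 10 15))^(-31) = (1 8 4 2 11 10 3 6 14 13 15 7 12)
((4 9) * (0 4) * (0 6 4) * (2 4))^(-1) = (2 6 9 4)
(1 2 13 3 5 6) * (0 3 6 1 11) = (0 3 5 1 2 13 6 11) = [3, 2, 13, 5, 4, 1, 11, 7, 8, 9, 10, 0, 12, 6]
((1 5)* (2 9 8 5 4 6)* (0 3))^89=(0 3)(1 8 2 4 5 9 6)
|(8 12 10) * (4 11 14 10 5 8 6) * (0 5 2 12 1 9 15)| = |(0 5 8 1 9 15)(2 12)(4 11 14 10 6)| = 30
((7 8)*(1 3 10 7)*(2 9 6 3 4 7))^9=((1 4 7 8)(2 9 6 3 10))^9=(1 4 7 8)(2 10 3 6 9)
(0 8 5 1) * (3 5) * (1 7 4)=(0 8 3 5 7 4 1)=[8, 0, 2, 5, 1, 7, 6, 4, 3]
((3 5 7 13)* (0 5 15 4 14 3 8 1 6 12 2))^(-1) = ((0 5 7 13 8 1 6 12 2)(3 15 4 14))^(-1) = (0 2 12 6 1 8 13 7 5)(3 14 4 15)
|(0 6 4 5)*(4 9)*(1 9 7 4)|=|(0 6 7 4 5)(1 9)|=10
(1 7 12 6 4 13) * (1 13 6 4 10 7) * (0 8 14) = (0 8 14)(4 6 10 7 12) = [8, 1, 2, 3, 6, 5, 10, 12, 14, 9, 7, 11, 4, 13, 0]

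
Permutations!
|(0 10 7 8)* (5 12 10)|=6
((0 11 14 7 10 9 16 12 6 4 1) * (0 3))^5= ((0 11 14 7 10 9 16 12 6 4 1 3))^5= (0 9 1 7 6 11 16 3 10 4 14 12)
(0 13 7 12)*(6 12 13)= (0 6 12)(7 13)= [6, 1, 2, 3, 4, 5, 12, 13, 8, 9, 10, 11, 0, 7]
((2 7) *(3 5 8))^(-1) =(2 7)(3 8 5)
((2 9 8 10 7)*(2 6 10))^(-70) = ((2 9 8)(6 10 7))^(-70) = (2 8 9)(6 7 10)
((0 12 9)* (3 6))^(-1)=((0 12 9)(3 6))^(-1)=(0 9 12)(3 6)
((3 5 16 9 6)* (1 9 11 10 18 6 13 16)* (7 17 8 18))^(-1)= (1 5 3 6 18 8 17 7 10 11 16 13 9)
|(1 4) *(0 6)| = |(0 6)(1 4)| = 2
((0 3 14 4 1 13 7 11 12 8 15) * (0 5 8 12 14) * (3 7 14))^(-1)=(0 3 11 7)(1 4 14 13)(5 15 8)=((0 7 11 3)(1 13 14 4)(5 8 15))^(-1)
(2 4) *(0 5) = (0 5)(2 4) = [5, 1, 4, 3, 2, 0]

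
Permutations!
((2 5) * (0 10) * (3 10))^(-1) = (0 10 3)(2 5)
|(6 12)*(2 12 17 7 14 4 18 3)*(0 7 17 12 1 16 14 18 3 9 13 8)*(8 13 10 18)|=|(0 7 8)(1 16 14 4 3 2)(6 12)(9 10 18)|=6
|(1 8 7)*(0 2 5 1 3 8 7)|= 7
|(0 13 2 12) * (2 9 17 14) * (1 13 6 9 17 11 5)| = |(0 6 9 11 5 1 13 17 14 2 12)| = 11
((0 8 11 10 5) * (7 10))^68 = ((0 8 11 7 10 5))^68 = (0 11 10)(5 8 7)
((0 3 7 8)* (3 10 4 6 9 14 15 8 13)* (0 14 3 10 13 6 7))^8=((0 13 10 4 7 6 9 3)(8 14 15))^8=(8 15 14)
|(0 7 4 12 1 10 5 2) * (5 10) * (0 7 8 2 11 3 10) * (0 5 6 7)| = 60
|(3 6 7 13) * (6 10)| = |(3 10 6 7 13)| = 5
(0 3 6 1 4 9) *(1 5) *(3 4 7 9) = (0 4 3 6 5 1 7 9) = [4, 7, 2, 6, 3, 1, 5, 9, 8, 0]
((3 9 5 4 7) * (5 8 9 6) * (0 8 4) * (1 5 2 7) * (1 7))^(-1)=(0 5 1 2 6 3 7 4 9 8)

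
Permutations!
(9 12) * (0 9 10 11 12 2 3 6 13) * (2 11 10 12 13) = (0 9 11 13)(2 3 6) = [9, 1, 3, 6, 4, 5, 2, 7, 8, 11, 10, 13, 12, 0]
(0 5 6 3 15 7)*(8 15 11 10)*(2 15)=[5, 1, 15, 11, 4, 6, 3, 0, 2, 9, 8, 10, 12, 13, 14, 7]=(0 5 6 3 11 10 8 2 15 7)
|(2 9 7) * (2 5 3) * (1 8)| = |(1 8)(2 9 7 5 3)| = 10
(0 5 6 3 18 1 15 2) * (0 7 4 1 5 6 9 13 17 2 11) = (0 6 3 18 5 9 13 17 2 7 4 1 15 11) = [6, 15, 7, 18, 1, 9, 3, 4, 8, 13, 10, 0, 12, 17, 14, 11, 16, 2, 5]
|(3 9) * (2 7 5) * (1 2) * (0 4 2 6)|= 14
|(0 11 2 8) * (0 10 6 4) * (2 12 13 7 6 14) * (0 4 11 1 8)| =30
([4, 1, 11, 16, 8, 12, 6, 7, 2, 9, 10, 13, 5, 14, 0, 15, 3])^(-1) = [14, 1, 8, 16, 0, 12, 6, 7, 4, 9, 10, 2, 5, 11, 13, 15, 3]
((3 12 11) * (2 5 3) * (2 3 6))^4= ((2 5 6)(3 12 11))^4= (2 5 6)(3 12 11)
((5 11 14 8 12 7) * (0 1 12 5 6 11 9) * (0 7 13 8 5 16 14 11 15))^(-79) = (0 16 6 13 9 1 14 15 8 7 12 5)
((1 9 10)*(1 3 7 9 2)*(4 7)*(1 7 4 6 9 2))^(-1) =(2 7)(3 10 9 6)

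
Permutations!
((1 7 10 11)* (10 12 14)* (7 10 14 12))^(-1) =(14)(1 11 10)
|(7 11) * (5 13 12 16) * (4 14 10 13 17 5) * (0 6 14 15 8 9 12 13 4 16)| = |(0 6 14 10 4 15 8 9 12)(5 17)(7 11)| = 18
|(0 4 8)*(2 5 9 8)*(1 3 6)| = 6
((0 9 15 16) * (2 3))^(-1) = ((0 9 15 16)(2 3))^(-1) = (0 16 15 9)(2 3)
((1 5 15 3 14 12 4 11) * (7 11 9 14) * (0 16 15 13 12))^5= (0 11 4 15 5 14 7 12 16 1 9 3 13)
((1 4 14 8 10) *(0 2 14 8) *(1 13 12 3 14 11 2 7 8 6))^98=((0 7 8 10 13 12 3 14)(1 4 6)(2 11))^98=(0 8 13 3)(1 6 4)(7 10 12 14)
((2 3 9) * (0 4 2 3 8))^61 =((0 4 2 8)(3 9))^61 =(0 4 2 8)(3 9)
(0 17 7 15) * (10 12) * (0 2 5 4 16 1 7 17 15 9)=(17)(0 15 2 5 4 16 1 7 9)(10 12)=[15, 7, 5, 3, 16, 4, 6, 9, 8, 0, 12, 11, 10, 13, 14, 2, 1, 17]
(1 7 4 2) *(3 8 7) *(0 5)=(0 5)(1 3 8 7 4 2)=[5, 3, 1, 8, 2, 0, 6, 4, 7]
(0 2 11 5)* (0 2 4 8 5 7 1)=(0 4 8 5 2 11 7 1)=[4, 0, 11, 3, 8, 2, 6, 1, 5, 9, 10, 7]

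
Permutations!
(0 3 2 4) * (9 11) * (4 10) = (0 3 2 10 4)(9 11) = [3, 1, 10, 2, 0, 5, 6, 7, 8, 11, 4, 9]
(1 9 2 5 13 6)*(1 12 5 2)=[0, 9, 2, 3, 4, 13, 12, 7, 8, 1, 10, 11, 5, 6]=(1 9)(5 13 6 12)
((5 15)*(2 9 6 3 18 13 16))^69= (2 16 13 18 3 6 9)(5 15)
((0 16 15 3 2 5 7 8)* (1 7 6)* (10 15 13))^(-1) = ((0 16 13 10 15 3 2 5 6 1 7 8))^(-1) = (0 8 7 1 6 5 2 3 15 10 13 16)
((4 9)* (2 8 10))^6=((2 8 10)(4 9))^6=(10)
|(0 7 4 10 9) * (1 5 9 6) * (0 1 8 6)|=12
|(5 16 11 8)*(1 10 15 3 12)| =20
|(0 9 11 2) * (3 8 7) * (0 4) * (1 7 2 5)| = 10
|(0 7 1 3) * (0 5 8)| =6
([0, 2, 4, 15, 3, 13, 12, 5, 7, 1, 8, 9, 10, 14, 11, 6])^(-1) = (1 9 11 14 13 5 7 8 10 12 6 15 3 4 2)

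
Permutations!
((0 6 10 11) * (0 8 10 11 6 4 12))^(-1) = (0 12 4)(6 10 8 11)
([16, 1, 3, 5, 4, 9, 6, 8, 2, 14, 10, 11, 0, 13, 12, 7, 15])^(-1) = [12, 1, 8, 2, 4, 3, 6, 15, 7, 5, 10, 11, 14, 13, 9, 16, 0]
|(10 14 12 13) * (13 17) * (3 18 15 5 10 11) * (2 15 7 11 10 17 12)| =28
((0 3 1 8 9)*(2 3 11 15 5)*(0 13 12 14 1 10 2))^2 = (0 15)(1 9 12)(2 10 3)(5 11)(8 13 14)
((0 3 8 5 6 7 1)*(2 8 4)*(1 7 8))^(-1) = ((0 3 4 2 1)(5 6 8))^(-1) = (0 1 2 4 3)(5 8 6)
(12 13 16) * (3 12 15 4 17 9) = (3 12 13 16 15 4 17 9) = [0, 1, 2, 12, 17, 5, 6, 7, 8, 3, 10, 11, 13, 16, 14, 4, 15, 9]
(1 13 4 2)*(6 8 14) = [0, 13, 1, 3, 2, 5, 8, 7, 14, 9, 10, 11, 12, 4, 6] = (1 13 4 2)(6 8 14)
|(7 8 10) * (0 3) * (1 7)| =|(0 3)(1 7 8 10)| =4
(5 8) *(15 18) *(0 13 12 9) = (0 13 12 9)(5 8)(15 18) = [13, 1, 2, 3, 4, 8, 6, 7, 5, 0, 10, 11, 9, 12, 14, 18, 16, 17, 15]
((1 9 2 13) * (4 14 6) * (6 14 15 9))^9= ((1 6 4 15 9 2 13))^9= (1 4 9 13 6 15 2)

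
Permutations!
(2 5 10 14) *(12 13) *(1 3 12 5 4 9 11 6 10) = [0, 3, 4, 12, 9, 1, 10, 7, 8, 11, 14, 6, 13, 5, 2] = (1 3 12 13 5)(2 4 9 11 6 10 14)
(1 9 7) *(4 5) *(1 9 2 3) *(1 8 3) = (1 2)(3 8)(4 5)(7 9) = [0, 2, 1, 8, 5, 4, 6, 9, 3, 7]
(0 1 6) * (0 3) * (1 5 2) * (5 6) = (0 6 3)(1 5 2) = [6, 5, 1, 0, 4, 2, 3]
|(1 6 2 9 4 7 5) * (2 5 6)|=7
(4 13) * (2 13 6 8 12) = (2 13 4 6 8 12) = [0, 1, 13, 3, 6, 5, 8, 7, 12, 9, 10, 11, 2, 4]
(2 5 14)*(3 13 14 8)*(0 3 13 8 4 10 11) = (0 3 8 13 14 2 5 4 10 11) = [3, 1, 5, 8, 10, 4, 6, 7, 13, 9, 11, 0, 12, 14, 2]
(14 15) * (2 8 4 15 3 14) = (2 8 4 15)(3 14) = [0, 1, 8, 14, 15, 5, 6, 7, 4, 9, 10, 11, 12, 13, 3, 2]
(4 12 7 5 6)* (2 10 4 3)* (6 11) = (2 10 4 12 7 5 11 6 3) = [0, 1, 10, 2, 12, 11, 3, 5, 8, 9, 4, 6, 7]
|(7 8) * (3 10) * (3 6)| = |(3 10 6)(7 8)| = 6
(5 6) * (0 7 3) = [7, 1, 2, 0, 4, 6, 5, 3] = (0 7 3)(5 6)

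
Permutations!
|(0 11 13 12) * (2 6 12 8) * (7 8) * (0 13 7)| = 8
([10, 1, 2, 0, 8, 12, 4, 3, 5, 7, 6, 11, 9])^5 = (0 5)(3 8)(4 7)(6 9)(10 12)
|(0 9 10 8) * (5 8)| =|(0 9 10 5 8)| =5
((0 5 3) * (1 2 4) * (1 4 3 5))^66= (5)(0 2)(1 3)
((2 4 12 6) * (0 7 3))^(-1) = (0 3 7)(2 6 12 4)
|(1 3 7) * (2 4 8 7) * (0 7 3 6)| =|(0 7 1 6)(2 4 8 3)| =4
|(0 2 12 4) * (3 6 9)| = |(0 2 12 4)(3 6 9)| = 12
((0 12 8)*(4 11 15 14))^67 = ((0 12 8)(4 11 15 14))^67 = (0 12 8)(4 14 15 11)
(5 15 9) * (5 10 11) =(5 15 9 10 11) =[0, 1, 2, 3, 4, 15, 6, 7, 8, 10, 11, 5, 12, 13, 14, 9]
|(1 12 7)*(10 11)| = 6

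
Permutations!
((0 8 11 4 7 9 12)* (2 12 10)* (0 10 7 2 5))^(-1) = ((0 8 11 4 2 12 10 5)(7 9))^(-1) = (0 5 10 12 2 4 11 8)(7 9)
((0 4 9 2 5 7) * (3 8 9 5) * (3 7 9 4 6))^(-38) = ((0 6 3 8 4 5 9 2 7))^(-38) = (0 2 5 8 6 7 9 4 3)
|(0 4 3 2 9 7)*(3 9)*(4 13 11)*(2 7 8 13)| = |(0 2 3 7)(4 9 8 13 11)| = 20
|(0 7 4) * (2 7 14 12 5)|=7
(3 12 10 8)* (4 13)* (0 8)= [8, 1, 2, 12, 13, 5, 6, 7, 3, 9, 0, 11, 10, 4]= (0 8 3 12 10)(4 13)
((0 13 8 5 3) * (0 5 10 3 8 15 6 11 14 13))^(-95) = (15)(3 5 8 10) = ((3 5 8 10)(6 11 14 13 15))^(-95)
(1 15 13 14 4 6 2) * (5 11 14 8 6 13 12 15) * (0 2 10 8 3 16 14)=[2, 5, 1, 16, 13, 11, 10, 7, 6, 9, 8, 0, 15, 3, 4, 12, 14]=(0 2 1 5 11)(3 16 14 4 13)(6 10 8)(12 15)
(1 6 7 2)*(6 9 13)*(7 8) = [0, 9, 1, 3, 4, 5, 8, 2, 7, 13, 10, 11, 12, 6] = (1 9 13 6 8 7 2)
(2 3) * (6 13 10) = (2 3)(6 13 10) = [0, 1, 3, 2, 4, 5, 13, 7, 8, 9, 6, 11, 12, 10]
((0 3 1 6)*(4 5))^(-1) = (0 6 1 3)(4 5)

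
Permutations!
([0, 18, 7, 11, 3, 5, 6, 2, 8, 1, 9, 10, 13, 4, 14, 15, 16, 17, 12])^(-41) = (1 4 9 13 10 12 11 18 3)(2 7)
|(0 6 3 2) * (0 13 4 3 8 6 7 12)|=12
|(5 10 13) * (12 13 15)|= 5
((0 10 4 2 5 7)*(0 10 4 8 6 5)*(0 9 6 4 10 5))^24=(0 4 6 8 9 10 2)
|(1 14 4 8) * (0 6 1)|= 6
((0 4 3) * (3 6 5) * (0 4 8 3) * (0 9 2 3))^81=(0 8)(2 6)(3 5)(4 9)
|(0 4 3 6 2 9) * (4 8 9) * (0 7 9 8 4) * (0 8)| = |(0 4 3 6 2 8)(7 9)| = 6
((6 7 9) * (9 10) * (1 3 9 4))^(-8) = (1 4 10 7 6 9 3)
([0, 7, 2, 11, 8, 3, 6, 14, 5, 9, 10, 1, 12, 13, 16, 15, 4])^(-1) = (1 11 3 5 8 4 16 14 7)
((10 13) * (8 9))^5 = (8 9)(10 13)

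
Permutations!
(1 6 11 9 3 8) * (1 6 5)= (1 5)(3 8 6 11 9)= [0, 5, 2, 8, 4, 1, 11, 7, 6, 3, 10, 9]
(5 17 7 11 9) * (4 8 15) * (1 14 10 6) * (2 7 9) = (1 14 10 6)(2 7 11)(4 8 15)(5 17 9) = [0, 14, 7, 3, 8, 17, 1, 11, 15, 5, 6, 2, 12, 13, 10, 4, 16, 9]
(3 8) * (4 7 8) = [0, 1, 2, 4, 7, 5, 6, 8, 3] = (3 4 7 8)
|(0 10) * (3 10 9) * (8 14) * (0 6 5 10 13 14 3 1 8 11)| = |(0 9 1 8 3 13 14 11)(5 10 6)| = 24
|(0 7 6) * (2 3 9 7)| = 6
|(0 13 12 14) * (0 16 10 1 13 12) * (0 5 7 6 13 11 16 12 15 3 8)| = |(0 15 3 8)(1 11 16 10)(5 7 6 13)(12 14)| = 4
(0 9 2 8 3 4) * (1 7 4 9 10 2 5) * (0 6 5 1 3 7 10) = (1 10 2 8 7 4 6 5 3 9) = [0, 10, 8, 9, 6, 3, 5, 4, 7, 1, 2]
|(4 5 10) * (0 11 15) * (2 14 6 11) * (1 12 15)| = 24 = |(0 2 14 6 11 1 12 15)(4 5 10)|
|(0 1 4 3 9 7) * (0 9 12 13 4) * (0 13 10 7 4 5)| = 12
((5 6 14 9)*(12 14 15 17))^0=((5 6 15 17 12 14 9))^0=(17)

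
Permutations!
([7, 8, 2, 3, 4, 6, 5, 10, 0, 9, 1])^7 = (0 10 8 7 1)(5 6)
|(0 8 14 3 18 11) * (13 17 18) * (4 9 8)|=|(0 4 9 8 14 3 13 17 18 11)|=10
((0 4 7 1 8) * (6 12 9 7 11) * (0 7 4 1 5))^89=(0 5 7 8 1)(4 9 12 6 11)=((0 1 8 7 5)(4 11 6 12 9))^89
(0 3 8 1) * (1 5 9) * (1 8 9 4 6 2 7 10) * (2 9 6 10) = (0 3 6 9 8 5 4 10 1)(2 7) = [3, 0, 7, 6, 10, 4, 9, 2, 5, 8, 1]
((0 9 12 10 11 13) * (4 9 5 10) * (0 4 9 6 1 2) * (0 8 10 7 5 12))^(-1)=(0 9 12)(1 6 4 13 11 10 8 2)(5 7)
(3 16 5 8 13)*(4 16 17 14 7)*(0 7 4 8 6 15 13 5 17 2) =(0 7 8 5 6 15 13 3 2)(4 16 17 14) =[7, 1, 0, 2, 16, 6, 15, 8, 5, 9, 10, 11, 12, 3, 4, 13, 17, 14]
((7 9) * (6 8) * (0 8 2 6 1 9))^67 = (0 1 7 8 9)(2 6)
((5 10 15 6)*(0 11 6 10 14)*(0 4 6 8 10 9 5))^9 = ((0 11 8 10 15 9 5 14 4 6))^9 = (0 6 4 14 5 9 15 10 8 11)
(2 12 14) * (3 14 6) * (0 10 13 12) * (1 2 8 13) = (0 10 1 2)(3 14 8 13 12 6) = [10, 2, 0, 14, 4, 5, 3, 7, 13, 9, 1, 11, 6, 12, 8]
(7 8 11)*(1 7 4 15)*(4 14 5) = (1 7 8 11 14 5 4 15) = [0, 7, 2, 3, 15, 4, 6, 8, 11, 9, 10, 14, 12, 13, 5, 1]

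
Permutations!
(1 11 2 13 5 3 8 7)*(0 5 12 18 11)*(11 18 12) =[5, 0, 13, 8, 4, 3, 6, 1, 7, 9, 10, 2, 12, 11, 14, 15, 16, 17, 18] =(18)(0 5 3 8 7 1)(2 13 11)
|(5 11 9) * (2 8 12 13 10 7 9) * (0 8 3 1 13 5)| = 12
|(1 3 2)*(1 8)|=|(1 3 2 8)|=4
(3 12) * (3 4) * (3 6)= (3 12 4 6)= [0, 1, 2, 12, 6, 5, 3, 7, 8, 9, 10, 11, 4]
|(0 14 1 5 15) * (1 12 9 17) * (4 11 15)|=10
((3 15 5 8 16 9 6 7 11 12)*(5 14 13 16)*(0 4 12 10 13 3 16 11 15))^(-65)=(0 6)(3 9)(4 7)(5 8)(10 13 11)(12 15)(14 16)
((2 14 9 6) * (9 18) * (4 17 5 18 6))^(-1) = (2 6 14)(4 9 18 5 17) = ((2 14 6)(4 17 5 18 9))^(-1)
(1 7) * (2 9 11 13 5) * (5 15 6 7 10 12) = [0, 10, 9, 3, 4, 2, 7, 1, 8, 11, 12, 13, 5, 15, 14, 6] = (1 10 12 5 2 9 11 13 15 6 7)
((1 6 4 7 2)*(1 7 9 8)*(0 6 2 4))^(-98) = ((0 6)(1 2 7 4 9 8))^(-98) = (1 9 7)(2 8 4)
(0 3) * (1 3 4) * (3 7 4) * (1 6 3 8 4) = (0 8 4 6 3)(1 7) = [8, 7, 2, 0, 6, 5, 3, 1, 4]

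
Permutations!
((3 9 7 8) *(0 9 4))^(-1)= (0 4 3 8 7 9)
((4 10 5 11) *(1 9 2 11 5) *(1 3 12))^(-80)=(12)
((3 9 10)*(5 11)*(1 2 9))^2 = (11)(1 9 3 2 10)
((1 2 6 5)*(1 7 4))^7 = ((1 2 6 5 7 4))^7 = (1 2 6 5 7 4)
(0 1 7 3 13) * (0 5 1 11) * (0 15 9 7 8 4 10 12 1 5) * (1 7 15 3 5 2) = (0 11 3 13)(1 8 4 10 12 7 5 2)(9 15) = [11, 8, 1, 13, 10, 2, 6, 5, 4, 15, 12, 3, 7, 0, 14, 9]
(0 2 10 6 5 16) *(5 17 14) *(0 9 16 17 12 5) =(0 2 10 6 12 5 17 14)(9 16) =[2, 1, 10, 3, 4, 17, 12, 7, 8, 16, 6, 11, 5, 13, 0, 15, 9, 14]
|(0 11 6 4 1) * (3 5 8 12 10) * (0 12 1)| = 12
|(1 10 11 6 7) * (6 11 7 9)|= 6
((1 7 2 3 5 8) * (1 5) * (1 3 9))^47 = (1 9 2 7)(5 8)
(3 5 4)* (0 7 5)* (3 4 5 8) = (0 7 8 3) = [7, 1, 2, 0, 4, 5, 6, 8, 3]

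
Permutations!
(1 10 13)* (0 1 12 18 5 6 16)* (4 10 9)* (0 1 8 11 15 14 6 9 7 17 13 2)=[8, 7, 0, 3, 10, 9, 16, 17, 11, 4, 2, 15, 18, 12, 6, 14, 1, 13, 5]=(0 8 11 15 14 6 16 1 7 17 13 12 18 5 9 4 10 2)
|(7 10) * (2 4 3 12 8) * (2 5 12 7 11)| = |(2 4 3 7 10 11)(5 12 8)| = 6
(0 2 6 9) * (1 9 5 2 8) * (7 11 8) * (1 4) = [7, 9, 6, 3, 1, 2, 5, 11, 4, 0, 10, 8] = (0 7 11 8 4 1 9)(2 6 5)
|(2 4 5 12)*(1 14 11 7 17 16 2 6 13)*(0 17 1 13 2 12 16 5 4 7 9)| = 12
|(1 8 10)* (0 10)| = 4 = |(0 10 1 8)|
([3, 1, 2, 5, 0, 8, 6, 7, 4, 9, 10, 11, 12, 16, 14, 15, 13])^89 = (0 4 8 5 3)(13 16)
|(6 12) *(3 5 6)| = 4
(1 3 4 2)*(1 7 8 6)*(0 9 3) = (0 9 3 4 2 7 8 6 1) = [9, 0, 7, 4, 2, 5, 1, 8, 6, 3]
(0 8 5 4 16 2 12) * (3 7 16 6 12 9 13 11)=(0 8 5 4 6 12)(2 9 13 11 3 7 16)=[8, 1, 9, 7, 6, 4, 12, 16, 5, 13, 10, 3, 0, 11, 14, 15, 2]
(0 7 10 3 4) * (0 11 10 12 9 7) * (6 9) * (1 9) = (1 9 7 12 6)(3 4 11 10) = [0, 9, 2, 4, 11, 5, 1, 12, 8, 7, 3, 10, 6]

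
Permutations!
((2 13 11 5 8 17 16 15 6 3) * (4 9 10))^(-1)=((2 13 11 5 8 17 16 15 6 3)(4 9 10))^(-1)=(2 3 6 15 16 17 8 5 11 13)(4 10 9)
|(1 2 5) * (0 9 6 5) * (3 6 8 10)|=|(0 9 8 10 3 6 5 1 2)|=9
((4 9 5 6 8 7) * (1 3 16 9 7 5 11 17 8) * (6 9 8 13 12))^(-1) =(1 6 12 13 17 11 9 5 8 16 3)(4 7)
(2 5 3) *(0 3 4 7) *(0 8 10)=(0 3 2 5 4 7 8 10)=[3, 1, 5, 2, 7, 4, 6, 8, 10, 9, 0]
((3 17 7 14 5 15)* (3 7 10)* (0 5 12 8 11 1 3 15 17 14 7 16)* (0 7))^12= (0 16 10 5 7 15 17)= ((0 5 17 10 15 16 7)(1 3 14 12 8 11))^12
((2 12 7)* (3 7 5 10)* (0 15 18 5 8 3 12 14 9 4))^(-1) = ((0 15 18 5 10 12 8 3 7 2 14 9 4))^(-1) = (0 4 9 14 2 7 3 8 12 10 5 18 15)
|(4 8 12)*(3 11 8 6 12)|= |(3 11 8)(4 6 12)|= 3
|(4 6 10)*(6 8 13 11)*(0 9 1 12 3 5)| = 6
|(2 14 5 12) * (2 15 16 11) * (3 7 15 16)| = 6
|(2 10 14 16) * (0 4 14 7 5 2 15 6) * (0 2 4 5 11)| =11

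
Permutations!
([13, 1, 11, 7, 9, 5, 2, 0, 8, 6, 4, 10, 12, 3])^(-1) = (0 7 3 13)(2 6 9 4 10 11)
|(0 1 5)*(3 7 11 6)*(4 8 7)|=6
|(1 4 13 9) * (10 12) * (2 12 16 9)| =|(1 4 13 2 12 10 16 9)| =8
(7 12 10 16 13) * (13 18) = (7 12 10 16 18 13) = [0, 1, 2, 3, 4, 5, 6, 12, 8, 9, 16, 11, 10, 7, 14, 15, 18, 17, 13]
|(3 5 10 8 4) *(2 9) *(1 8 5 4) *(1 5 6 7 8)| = 10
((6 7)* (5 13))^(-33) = ((5 13)(6 7))^(-33) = (5 13)(6 7)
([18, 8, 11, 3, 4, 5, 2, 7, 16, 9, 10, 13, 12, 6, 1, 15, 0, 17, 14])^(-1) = [16, 14, 6, 3, 4, 5, 13, 7, 1, 9, 10, 2, 12, 11, 18, 15, 8, 17, 0]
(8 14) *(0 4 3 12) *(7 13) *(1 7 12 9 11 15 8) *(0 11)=[4, 7, 2, 9, 3, 5, 6, 13, 14, 0, 10, 15, 11, 12, 1, 8]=(0 4 3 9)(1 7 13 12 11 15 8 14)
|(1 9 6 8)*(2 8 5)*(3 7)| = |(1 9 6 5 2 8)(3 7)| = 6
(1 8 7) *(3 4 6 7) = (1 8 3 4 6 7) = [0, 8, 2, 4, 6, 5, 7, 1, 3]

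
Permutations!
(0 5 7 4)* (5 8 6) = [8, 1, 2, 3, 0, 7, 5, 4, 6] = (0 8 6 5 7 4)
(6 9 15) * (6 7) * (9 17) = (6 17 9 15 7) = [0, 1, 2, 3, 4, 5, 17, 6, 8, 15, 10, 11, 12, 13, 14, 7, 16, 9]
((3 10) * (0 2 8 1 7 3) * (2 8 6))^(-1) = ((0 8 1 7 3 10)(2 6))^(-1) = (0 10 3 7 1 8)(2 6)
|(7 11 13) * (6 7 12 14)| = 6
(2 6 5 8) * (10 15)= (2 6 5 8)(10 15)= [0, 1, 6, 3, 4, 8, 5, 7, 2, 9, 15, 11, 12, 13, 14, 10]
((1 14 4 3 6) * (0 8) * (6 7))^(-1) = (0 8)(1 6 7 3 4 14)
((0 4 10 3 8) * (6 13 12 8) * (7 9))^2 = (0 10 6 12)(3 13 8 4)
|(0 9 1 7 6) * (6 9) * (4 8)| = |(0 6)(1 7 9)(4 8)| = 6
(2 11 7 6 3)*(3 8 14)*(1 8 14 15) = (1 8 15)(2 11 7 6 14 3) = [0, 8, 11, 2, 4, 5, 14, 6, 15, 9, 10, 7, 12, 13, 3, 1]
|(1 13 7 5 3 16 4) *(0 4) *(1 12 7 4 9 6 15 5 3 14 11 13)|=13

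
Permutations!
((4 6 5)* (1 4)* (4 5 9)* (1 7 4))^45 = (1 4)(5 6)(7 9)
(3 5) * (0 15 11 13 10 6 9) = [15, 1, 2, 5, 4, 3, 9, 7, 8, 0, 6, 13, 12, 10, 14, 11] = (0 15 11 13 10 6 9)(3 5)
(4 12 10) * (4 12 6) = (4 6)(10 12) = [0, 1, 2, 3, 6, 5, 4, 7, 8, 9, 12, 11, 10]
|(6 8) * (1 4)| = |(1 4)(6 8)| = 2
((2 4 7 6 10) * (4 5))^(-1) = (2 10 6 7 4 5)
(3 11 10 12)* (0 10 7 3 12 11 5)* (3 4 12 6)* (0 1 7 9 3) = (0 10 11 9 3 5 1 7 4 12 6) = [10, 7, 2, 5, 12, 1, 0, 4, 8, 3, 11, 9, 6]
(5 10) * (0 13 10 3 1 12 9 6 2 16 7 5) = [13, 12, 16, 1, 4, 3, 2, 5, 8, 6, 0, 11, 9, 10, 14, 15, 7] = (0 13 10)(1 12 9 6 2 16 7 5 3)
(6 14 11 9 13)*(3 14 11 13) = (3 14 13 6 11 9) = [0, 1, 2, 14, 4, 5, 11, 7, 8, 3, 10, 9, 12, 6, 13]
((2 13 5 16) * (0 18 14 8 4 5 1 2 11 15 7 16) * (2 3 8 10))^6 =((0 18 14 10 2 13 1 3 8 4 5)(7 16 11 15))^6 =(0 1 18 3 14 8 10 4 2 5 13)(7 11)(15 16)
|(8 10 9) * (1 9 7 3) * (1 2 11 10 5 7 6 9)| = 9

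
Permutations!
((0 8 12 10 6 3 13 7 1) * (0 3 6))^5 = ((0 8 12 10)(1 3 13 7))^5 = (0 8 12 10)(1 3 13 7)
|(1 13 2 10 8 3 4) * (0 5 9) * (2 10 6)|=6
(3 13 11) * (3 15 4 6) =(3 13 11 15 4 6) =[0, 1, 2, 13, 6, 5, 3, 7, 8, 9, 10, 15, 12, 11, 14, 4]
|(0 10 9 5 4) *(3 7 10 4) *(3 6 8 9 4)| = |(0 3 7 10 4)(5 6 8 9)| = 20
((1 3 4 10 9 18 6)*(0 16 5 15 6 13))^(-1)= (0 13 18 9 10 4 3 1 6 15 5 16)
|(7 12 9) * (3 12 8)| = |(3 12 9 7 8)| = 5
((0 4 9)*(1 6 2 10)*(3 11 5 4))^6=((0 3 11 5 4 9)(1 6 2 10))^6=(11)(1 2)(6 10)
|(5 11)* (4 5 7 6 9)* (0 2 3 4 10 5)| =|(0 2 3 4)(5 11 7 6 9 10)| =12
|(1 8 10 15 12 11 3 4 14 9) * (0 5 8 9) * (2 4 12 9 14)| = |(0 5 8 10 15 9 1 14)(2 4)(3 12 11)| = 24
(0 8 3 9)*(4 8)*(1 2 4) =(0 1 2 4 8 3 9) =[1, 2, 4, 9, 8, 5, 6, 7, 3, 0]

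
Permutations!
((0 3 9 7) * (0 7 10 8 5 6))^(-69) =(0 3 9 10 8 5 6)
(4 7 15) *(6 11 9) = [0, 1, 2, 3, 7, 5, 11, 15, 8, 6, 10, 9, 12, 13, 14, 4] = (4 7 15)(6 11 9)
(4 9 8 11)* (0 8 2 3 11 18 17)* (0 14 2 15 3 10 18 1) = [8, 0, 10, 11, 9, 5, 6, 7, 1, 15, 18, 4, 12, 13, 2, 3, 16, 14, 17] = (0 8 1)(2 10 18 17 14)(3 11 4 9 15)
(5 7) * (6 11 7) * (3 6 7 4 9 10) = (3 6 11 4 9 10)(5 7) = [0, 1, 2, 6, 9, 7, 11, 5, 8, 10, 3, 4]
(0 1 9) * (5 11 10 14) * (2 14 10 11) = (0 1 9)(2 14 5) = [1, 9, 14, 3, 4, 2, 6, 7, 8, 0, 10, 11, 12, 13, 5]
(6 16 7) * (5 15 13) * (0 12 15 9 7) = (0 12 15 13 5 9 7 6 16) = [12, 1, 2, 3, 4, 9, 16, 6, 8, 7, 10, 11, 15, 5, 14, 13, 0]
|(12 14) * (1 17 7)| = 6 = |(1 17 7)(12 14)|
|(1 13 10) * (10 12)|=|(1 13 12 10)|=4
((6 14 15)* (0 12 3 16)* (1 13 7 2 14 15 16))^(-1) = ((0 12 3 1 13 7 2 14 16)(6 15))^(-1) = (0 16 14 2 7 13 1 3 12)(6 15)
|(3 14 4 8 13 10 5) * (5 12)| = |(3 14 4 8 13 10 12 5)| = 8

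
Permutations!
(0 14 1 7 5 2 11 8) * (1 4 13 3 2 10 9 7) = (0 14 4 13 3 2 11 8)(5 10 9 7) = [14, 1, 11, 2, 13, 10, 6, 5, 0, 7, 9, 8, 12, 3, 4]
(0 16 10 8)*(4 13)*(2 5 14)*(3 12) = [16, 1, 5, 12, 13, 14, 6, 7, 0, 9, 8, 11, 3, 4, 2, 15, 10] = (0 16 10 8)(2 5 14)(3 12)(4 13)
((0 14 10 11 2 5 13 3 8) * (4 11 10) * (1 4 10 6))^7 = ((0 14 10 6 1 4 11 2 5 13 3 8))^7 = (0 2 10 13 1 8 11 14 5 6 3 4)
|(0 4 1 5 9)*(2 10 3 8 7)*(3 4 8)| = |(0 8 7 2 10 4 1 5 9)| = 9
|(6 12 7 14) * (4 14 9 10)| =7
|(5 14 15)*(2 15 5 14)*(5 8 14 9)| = |(2 15 9 5)(8 14)| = 4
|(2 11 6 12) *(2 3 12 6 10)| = 6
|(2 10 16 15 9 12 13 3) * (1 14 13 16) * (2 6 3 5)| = 12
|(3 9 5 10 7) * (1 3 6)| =|(1 3 9 5 10 7 6)| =7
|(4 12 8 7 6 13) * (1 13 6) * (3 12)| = 7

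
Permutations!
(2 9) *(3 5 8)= (2 9)(3 5 8)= [0, 1, 9, 5, 4, 8, 6, 7, 3, 2]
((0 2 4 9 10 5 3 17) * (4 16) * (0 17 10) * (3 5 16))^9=(17)(0 3 16 9 2 10 4)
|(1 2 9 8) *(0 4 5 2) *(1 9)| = |(0 4 5 2 1)(8 9)| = 10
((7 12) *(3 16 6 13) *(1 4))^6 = ((1 4)(3 16 6 13)(7 12))^6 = (3 6)(13 16)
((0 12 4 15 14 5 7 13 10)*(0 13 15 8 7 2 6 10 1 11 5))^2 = (0 4 7 14 12 8 15)(1 5 6 13 11 2 10)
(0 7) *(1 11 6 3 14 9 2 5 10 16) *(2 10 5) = [7, 11, 2, 14, 4, 5, 3, 0, 8, 10, 16, 6, 12, 13, 9, 15, 1] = (0 7)(1 11 6 3 14 9 10 16)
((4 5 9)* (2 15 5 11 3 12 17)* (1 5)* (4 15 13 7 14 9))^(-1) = ((1 5 4 11 3 12 17 2 13 7 14 9 15))^(-1) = (1 15 9 14 7 13 2 17 12 3 11 4 5)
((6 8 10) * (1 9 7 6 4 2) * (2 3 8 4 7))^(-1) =((1 9 2)(3 8 10 7 6 4))^(-1) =(1 2 9)(3 4 6 7 10 8)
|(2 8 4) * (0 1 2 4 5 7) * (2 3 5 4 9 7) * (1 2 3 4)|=14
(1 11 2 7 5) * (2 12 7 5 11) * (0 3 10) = (0 3 10)(1 2 5)(7 11 12) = [3, 2, 5, 10, 4, 1, 6, 11, 8, 9, 0, 12, 7]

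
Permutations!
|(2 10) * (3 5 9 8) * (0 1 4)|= 12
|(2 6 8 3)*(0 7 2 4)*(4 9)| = |(0 7 2 6 8 3 9 4)| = 8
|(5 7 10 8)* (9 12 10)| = 6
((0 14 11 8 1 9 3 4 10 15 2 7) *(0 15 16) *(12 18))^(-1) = (0 16 10 4 3 9 1 8 11 14)(2 15 7)(12 18)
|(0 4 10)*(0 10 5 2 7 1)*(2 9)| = |(10)(0 4 5 9 2 7 1)| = 7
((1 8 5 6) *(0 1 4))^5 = (0 4 6 5 8 1)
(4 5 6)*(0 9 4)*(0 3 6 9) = (3 6)(4 5 9) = [0, 1, 2, 6, 5, 9, 3, 7, 8, 4]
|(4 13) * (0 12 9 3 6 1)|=|(0 12 9 3 6 1)(4 13)|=6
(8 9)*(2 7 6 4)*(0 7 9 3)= (0 7 6 4 2 9 8 3)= [7, 1, 9, 0, 2, 5, 4, 6, 3, 8]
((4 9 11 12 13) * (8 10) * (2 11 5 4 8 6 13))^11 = (2 12 11)(4 5 9)(6 10 8 13)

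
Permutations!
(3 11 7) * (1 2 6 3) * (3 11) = [0, 2, 6, 3, 4, 5, 11, 1, 8, 9, 10, 7] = (1 2 6 11 7)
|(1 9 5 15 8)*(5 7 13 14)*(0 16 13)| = 10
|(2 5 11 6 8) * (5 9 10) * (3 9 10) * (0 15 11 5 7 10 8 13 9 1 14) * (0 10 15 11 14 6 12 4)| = 20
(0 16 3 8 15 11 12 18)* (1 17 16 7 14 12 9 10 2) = [7, 17, 1, 8, 4, 5, 6, 14, 15, 10, 2, 9, 18, 13, 12, 11, 3, 16, 0] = (0 7 14 12 18)(1 17 16 3 8 15 11 9 10 2)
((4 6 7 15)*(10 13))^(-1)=((4 6 7 15)(10 13))^(-1)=(4 15 7 6)(10 13)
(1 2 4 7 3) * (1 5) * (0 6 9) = [6, 2, 4, 5, 7, 1, 9, 3, 8, 0] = (0 6 9)(1 2 4 7 3 5)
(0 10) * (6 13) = [10, 1, 2, 3, 4, 5, 13, 7, 8, 9, 0, 11, 12, 6] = (0 10)(6 13)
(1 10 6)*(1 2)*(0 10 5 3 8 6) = [10, 5, 1, 8, 4, 3, 2, 7, 6, 9, 0] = (0 10)(1 5 3 8 6 2)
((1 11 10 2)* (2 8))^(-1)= ((1 11 10 8 2))^(-1)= (1 2 8 10 11)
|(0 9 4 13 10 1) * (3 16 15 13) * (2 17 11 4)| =|(0 9 2 17 11 4 3 16 15 13 10 1)| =12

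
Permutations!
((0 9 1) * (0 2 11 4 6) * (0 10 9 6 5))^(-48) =((0 6 10 9 1 2 11 4 5))^(-48) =(0 11 9)(1 6 4)(2 10 5)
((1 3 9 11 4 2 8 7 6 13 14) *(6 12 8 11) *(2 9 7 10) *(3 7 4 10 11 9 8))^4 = ((1 7 12 3 4 8 11 10 2 9 6 13 14))^4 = (1 4 2 14 3 10 13 12 11 6 7 8 9)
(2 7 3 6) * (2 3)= (2 7)(3 6)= [0, 1, 7, 6, 4, 5, 3, 2]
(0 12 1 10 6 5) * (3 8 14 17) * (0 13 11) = [12, 10, 2, 8, 4, 13, 5, 7, 14, 9, 6, 0, 1, 11, 17, 15, 16, 3] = (0 12 1 10 6 5 13 11)(3 8 14 17)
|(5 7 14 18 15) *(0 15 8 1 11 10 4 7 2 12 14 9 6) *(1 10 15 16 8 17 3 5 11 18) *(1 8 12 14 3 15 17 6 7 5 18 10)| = 42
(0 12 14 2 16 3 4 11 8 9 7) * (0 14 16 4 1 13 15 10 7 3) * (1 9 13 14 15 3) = (0 12 16)(1 14 2 4 11 8 13 3 9)(7 15 10) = [12, 14, 4, 9, 11, 5, 6, 15, 13, 1, 7, 8, 16, 3, 2, 10, 0]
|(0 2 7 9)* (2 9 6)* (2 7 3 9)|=|(0 2 3 9)(6 7)|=4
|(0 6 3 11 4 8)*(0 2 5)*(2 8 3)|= 12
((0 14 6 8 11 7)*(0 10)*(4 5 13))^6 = (0 10 7 11 8 6 14)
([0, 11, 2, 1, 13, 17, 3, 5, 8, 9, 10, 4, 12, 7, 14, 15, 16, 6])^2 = (1 4 7 17 3 11 13 5 6)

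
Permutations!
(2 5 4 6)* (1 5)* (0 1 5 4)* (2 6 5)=[1, 4, 2, 3, 5, 0, 6]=(6)(0 1 4 5)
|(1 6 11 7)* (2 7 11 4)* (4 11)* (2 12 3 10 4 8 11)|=|(1 6 2 7)(3 10 4 12)(8 11)|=4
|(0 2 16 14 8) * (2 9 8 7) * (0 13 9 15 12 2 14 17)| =6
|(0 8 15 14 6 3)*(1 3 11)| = |(0 8 15 14 6 11 1 3)| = 8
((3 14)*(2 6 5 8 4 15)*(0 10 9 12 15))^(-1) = ((0 10 9 12 15 2 6 5 8 4)(3 14))^(-1) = (0 4 8 5 6 2 15 12 9 10)(3 14)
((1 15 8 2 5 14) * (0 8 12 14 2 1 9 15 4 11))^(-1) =(0 11 4 1 8)(2 5)(9 14 12 15)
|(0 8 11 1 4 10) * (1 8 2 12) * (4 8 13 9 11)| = |(0 2 12 1 8 4 10)(9 11 13)| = 21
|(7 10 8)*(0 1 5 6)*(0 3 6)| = |(0 1 5)(3 6)(7 10 8)| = 6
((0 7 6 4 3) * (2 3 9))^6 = ((0 7 6 4 9 2 3))^6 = (0 3 2 9 4 6 7)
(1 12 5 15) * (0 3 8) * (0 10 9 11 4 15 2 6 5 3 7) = (0 7)(1 12 3 8 10 9 11 4 15)(2 6 5) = [7, 12, 6, 8, 15, 2, 5, 0, 10, 11, 9, 4, 3, 13, 14, 1]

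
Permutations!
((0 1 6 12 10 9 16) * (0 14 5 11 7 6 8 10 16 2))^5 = (0 2 9 10 8 1)(5 16 6 11 14 12 7)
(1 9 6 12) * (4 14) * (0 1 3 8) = [1, 9, 2, 8, 14, 5, 12, 7, 0, 6, 10, 11, 3, 13, 4] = (0 1 9 6 12 3 8)(4 14)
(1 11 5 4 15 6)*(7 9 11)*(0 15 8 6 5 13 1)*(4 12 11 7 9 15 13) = (0 13 1 9 7 15 5 12 11 4 8 6) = [13, 9, 2, 3, 8, 12, 0, 15, 6, 7, 10, 4, 11, 1, 14, 5]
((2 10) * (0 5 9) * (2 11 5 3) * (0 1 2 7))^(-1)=(0 7 3)(1 9 5 11 10 2)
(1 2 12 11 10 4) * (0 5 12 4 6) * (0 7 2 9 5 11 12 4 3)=[11, 9, 3, 0, 1, 4, 7, 2, 8, 5, 6, 10, 12]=(12)(0 11 10 6 7 2 3)(1 9 5 4)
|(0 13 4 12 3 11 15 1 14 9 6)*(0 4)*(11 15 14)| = |(0 13)(1 11 14 9 6 4 12 3 15)| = 18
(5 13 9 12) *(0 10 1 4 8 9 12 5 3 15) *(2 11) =(0 10 1 4 8 9 5 13 12 3 15)(2 11) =[10, 4, 11, 15, 8, 13, 6, 7, 9, 5, 1, 2, 3, 12, 14, 0]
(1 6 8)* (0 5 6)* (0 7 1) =(0 5 6 8)(1 7) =[5, 7, 2, 3, 4, 6, 8, 1, 0]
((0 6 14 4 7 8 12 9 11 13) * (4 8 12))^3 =(0 8 12 13 14 7 11 6 4 9)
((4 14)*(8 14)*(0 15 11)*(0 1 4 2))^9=(0 15 11 1 4 8 14 2)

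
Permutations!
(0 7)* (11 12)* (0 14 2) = (0 7 14 2)(11 12) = [7, 1, 0, 3, 4, 5, 6, 14, 8, 9, 10, 12, 11, 13, 2]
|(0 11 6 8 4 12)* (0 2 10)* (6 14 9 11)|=|(0 6 8 4 12 2 10)(9 11 14)|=21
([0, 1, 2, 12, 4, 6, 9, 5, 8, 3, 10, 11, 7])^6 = [0, 1, 2, 3, 4, 5, 6, 7, 8, 9, 10, 11, 12]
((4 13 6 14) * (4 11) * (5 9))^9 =(4 11 14 6 13)(5 9) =((4 13 6 14 11)(5 9))^9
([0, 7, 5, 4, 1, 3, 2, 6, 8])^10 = (8)(1 2 4 6 3 7 5)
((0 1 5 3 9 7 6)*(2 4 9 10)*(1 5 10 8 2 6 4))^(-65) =(0 6 10 1 2 8 3 5)(4 9 7)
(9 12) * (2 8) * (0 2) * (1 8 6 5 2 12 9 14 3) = (0 12 14 3 1 8)(2 6 5) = [12, 8, 6, 1, 4, 2, 5, 7, 0, 9, 10, 11, 14, 13, 3]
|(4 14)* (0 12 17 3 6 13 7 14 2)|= 10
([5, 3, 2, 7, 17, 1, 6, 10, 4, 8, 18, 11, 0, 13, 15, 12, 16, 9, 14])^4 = (0 7 15 1 18)(3 14 5 10 12)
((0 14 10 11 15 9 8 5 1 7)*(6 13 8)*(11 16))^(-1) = ((0 14 10 16 11 15 9 6 13 8 5 1 7))^(-1) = (0 7 1 5 8 13 6 9 15 11 16 10 14)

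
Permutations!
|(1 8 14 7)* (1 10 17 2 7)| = 12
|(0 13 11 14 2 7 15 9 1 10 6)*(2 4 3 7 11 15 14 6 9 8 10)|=20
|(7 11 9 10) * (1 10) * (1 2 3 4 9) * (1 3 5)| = 9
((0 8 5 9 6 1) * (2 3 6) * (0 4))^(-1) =((0 8 5 9 2 3 6 1 4))^(-1) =(0 4 1 6 3 2 9 5 8)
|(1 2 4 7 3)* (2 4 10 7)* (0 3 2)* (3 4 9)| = |(0 4)(1 9 3)(2 10 7)| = 6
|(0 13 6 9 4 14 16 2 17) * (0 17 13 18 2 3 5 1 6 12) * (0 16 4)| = 22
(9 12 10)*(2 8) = [0, 1, 8, 3, 4, 5, 6, 7, 2, 12, 9, 11, 10] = (2 8)(9 12 10)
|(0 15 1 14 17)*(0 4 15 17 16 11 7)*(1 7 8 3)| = 30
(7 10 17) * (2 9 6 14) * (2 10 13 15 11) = (2 9 6 14 10 17 7 13 15 11) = [0, 1, 9, 3, 4, 5, 14, 13, 8, 6, 17, 2, 12, 15, 10, 11, 16, 7]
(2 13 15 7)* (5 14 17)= (2 13 15 7)(5 14 17)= [0, 1, 13, 3, 4, 14, 6, 2, 8, 9, 10, 11, 12, 15, 17, 7, 16, 5]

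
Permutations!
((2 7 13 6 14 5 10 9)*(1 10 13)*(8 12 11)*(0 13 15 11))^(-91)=((0 13 6 14 5 15 11 8 12)(1 10 9 2 7))^(-91)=(0 12 8 11 15 5 14 6 13)(1 7 2 9 10)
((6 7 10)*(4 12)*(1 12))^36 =(12)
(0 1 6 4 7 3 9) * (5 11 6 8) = [1, 8, 2, 9, 7, 11, 4, 3, 5, 0, 10, 6] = (0 1 8 5 11 6 4 7 3 9)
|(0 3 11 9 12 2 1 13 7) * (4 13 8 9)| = |(0 3 11 4 13 7)(1 8 9 12 2)| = 30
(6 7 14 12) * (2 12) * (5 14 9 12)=(2 5 14)(6 7 9 12)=[0, 1, 5, 3, 4, 14, 7, 9, 8, 12, 10, 11, 6, 13, 2]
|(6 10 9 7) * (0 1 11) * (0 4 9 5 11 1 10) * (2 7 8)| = 10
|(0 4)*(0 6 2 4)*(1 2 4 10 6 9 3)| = |(1 2 10 6 4 9 3)| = 7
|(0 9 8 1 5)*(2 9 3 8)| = 10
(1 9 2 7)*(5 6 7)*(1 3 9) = [0, 1, 5, 9, 4, 6, 7, 3, 8, 2] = (2 5 6 7 3 9)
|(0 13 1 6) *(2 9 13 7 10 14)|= |(0 7 10 14 2 9 13 1 6)|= 9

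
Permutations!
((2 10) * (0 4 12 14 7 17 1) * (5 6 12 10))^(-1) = ((0 4 10 2 5 6 12 14 7 17 1))^(-1) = (0 1 17 7 14 12 6 5 2 10 4)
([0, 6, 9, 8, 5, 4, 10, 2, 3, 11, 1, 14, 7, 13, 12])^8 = [0, 10, 11, 3, 4, 5, 1, 9, 8, 14, 6, 12, 2, 13, 7]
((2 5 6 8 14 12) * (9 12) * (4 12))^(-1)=((2 5 6 8 14 9 4 12))^(-1)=(2 12 4 9 14 8 6 5)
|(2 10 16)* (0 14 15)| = 3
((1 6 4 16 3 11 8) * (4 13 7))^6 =(1 3 7)(4 6 11)(8 16 13)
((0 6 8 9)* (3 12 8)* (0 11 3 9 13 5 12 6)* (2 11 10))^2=(2 3 9)(5 8)(6 10 11)(12 13)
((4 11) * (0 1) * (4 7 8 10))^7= (0 1)(4 7 10 11 8)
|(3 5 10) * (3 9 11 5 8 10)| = |(3 8 10 9 11 5)| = 6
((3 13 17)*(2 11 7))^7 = ((2 11 7)(3 13 17))^7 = (2 11 7)(3 13 17)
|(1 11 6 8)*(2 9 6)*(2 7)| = 7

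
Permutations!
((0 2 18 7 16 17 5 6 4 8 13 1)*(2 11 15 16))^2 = ((0 11 15 16 17 5 6 4 8 13 1)(2 18 7))^2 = (0 15 17 6 8 1 11 16 5 4 13)(2 7 18)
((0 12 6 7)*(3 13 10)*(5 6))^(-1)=((0 12 5 6 7)(3 13 10))^(-1)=(0 7 6 5 12)(3 10 13)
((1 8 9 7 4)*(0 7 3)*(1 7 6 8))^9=((0 6 8 9 3)(4 7))^9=(0 3 9 8 6)(4 7)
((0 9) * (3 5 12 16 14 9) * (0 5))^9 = (0 3)(5 9 14 16 12)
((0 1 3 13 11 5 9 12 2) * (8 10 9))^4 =(0 11 9 1 5 12 3 8 2 13 10)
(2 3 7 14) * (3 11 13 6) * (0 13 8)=[13, 1, 11, 7, 4, 5, 3, 14, 0, 9, 10, 8, 12, 6, 2]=(0 13 6 3 7 14 2 11 8)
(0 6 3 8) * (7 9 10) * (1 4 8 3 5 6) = (0 1 4 8)(5 6)(7 9 10) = [1, 4, 2, 3, 8, 6, 5, 9, 0, 10, 7]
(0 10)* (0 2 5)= [10, 1, 5, 3, 4, 0, 6, 7, 8, 9, 2]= (0 10 2 5)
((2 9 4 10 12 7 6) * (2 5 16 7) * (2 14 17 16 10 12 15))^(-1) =((2 9 4 12 14 17 16 7 6 5 10 15))^(-1) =(2 15 10 5 6 7 16 17 14 12 4 9)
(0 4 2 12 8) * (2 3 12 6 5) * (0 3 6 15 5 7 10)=[4, 1, 15, 12, 6, 2, 7, 10, 3, 9, 0, 11, 8, 13, 14, 5]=(0 4 6 7 10)(2 15 5)(3 12 8)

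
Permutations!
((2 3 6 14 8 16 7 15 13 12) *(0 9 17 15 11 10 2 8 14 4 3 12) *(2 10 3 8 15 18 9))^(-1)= (0 13 15 12 2)(3 11 7 16 8 4 6)(9 18 17)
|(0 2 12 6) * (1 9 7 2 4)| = |(0 4 1 9 7 2 12 6)| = 8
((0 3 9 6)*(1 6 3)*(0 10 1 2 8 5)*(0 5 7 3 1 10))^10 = (10)(0 8 3 1)(2 7 9 6)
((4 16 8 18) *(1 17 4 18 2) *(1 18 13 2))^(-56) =((1 17 4 16 8)(2 18 13))^(-56) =(1 8 16 4 17)(2 18 13)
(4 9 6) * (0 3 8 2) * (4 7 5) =(0 3 8 2)(4 9 6 7 5) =[3, 1, 0, 8, 9, 4, 7, 5, 2, 6]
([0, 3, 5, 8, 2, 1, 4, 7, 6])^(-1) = (1 5 2 4 6 8 3)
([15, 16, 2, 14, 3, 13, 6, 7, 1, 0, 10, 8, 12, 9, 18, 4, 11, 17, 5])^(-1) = [9, 8, 2, 4, 15, 18, 6, 7, 11, 13, 10, 16, 12, 5, 3, 0, 1, 17, 14]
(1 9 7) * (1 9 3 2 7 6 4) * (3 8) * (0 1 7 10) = (0 1 8 3 2 10)(4 7 9 6) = [1, 8, 10, 2, 7, 5, 4, 9, 3, 6, 0]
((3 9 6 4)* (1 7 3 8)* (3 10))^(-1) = (1 8 4 6 9 3 10 7)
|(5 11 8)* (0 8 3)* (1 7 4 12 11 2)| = |(0 8 5 2 1 7 4 12 11 3)| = 10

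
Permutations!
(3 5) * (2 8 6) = (2 8 6)(3 5) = [0, 1, 8, 5, 4, 3, 2, 7, 6]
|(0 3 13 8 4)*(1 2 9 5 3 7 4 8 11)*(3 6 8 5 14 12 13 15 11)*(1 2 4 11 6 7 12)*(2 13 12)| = |(0 2 9 14 1 4)(3 15 6 8 5 7 11 13)| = 24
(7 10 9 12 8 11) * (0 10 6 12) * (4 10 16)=(0 16 4 10 9)(6 12 8 11 7)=[16, 1, 2, 3, 10, 5, 12, 6, 11, 0, 9, 7, 8, 13, 14, 15, 4]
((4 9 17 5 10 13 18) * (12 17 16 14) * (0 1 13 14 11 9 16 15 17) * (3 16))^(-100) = (0 3 17)(1 16 5)(4 15 12)(9 14 18)(10 13 11)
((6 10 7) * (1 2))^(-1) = (1 2)(6 7 10)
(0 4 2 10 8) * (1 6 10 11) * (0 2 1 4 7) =[7, 6, 11, 3, 1, 5, 10, 0, 2, 9, 8, 4] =(0 7)(1 6 10 8 2 11 4)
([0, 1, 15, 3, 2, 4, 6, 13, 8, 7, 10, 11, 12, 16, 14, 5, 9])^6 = (2 5)(4 15)(7 16)(9 13)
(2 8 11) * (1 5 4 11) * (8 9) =(1 5 4 11 2 9 8) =[0, 5, 9, 3, 11, 4, 6, 7, 1, 8, 10, 2]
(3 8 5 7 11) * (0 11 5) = [11, 1, 2, 8, 4, 7, 6, 5, 0, 9, 10, 3] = (0 11 3 8)(5 7)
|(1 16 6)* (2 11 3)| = |(1 16 6)(2 11 3)| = 3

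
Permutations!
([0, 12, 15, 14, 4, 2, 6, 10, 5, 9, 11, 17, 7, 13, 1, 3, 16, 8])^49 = [0, 12, 15, 14, 4, 2, 6, 10, 5, 9, 11, 17, 7, 13, 1, 3, 16, 8]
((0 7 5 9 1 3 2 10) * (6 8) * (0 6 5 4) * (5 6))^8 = (0 4 7)(1 2 5)(3 10 9)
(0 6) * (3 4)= (0 6)(3 4)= [6, 1, 2, 4, 3, 5, 0]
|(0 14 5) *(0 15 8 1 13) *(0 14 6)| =6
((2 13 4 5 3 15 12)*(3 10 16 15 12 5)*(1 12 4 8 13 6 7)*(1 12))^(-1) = (2 12 7 6)(3 4)(5 15 16 10)(8 13)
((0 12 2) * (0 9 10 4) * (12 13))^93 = (0 12 9 4 13 2 10)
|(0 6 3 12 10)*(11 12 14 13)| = 8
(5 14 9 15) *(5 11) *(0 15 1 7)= (0 15 11 5 14 9 1 7)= [15, 7, 2, 3, 4, 14, 6, 0, 8, 1, 10, 5, 12, 13, 9, 11]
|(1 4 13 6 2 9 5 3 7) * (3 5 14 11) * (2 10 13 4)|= |(1 2 9 14 11 3 7)(6 10 13)|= 21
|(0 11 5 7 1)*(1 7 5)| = |(0 11 1)| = 3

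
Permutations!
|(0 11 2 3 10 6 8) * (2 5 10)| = |(0 11 5 10 6 8)(2 3)| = 6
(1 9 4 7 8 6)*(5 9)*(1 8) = (1 5 9 4 7)(6 8) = [0, 5, 2, 3, 7, 9, 8, 1, 6, 4]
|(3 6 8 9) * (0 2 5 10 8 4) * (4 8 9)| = |(0 2 5 10 9 3 6 8 4)| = 9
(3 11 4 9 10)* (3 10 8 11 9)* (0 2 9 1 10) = (0 2 9 8 11 4 3 1 10) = [2, 10, 9, 1, 3, 5, 6, 7, 11, 8, 0, 4]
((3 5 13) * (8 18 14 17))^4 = (18)(3 5 13) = ((3 5 13)(8 18 14 17))^4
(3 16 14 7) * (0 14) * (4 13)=(0 14 7 3 16)(4 13)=[14, 1, 2, 16, 13, 5, 6, 3, 8, 9, 10, 11, 12, 4, 7, 15, 0]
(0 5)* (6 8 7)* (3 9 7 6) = (0 5)(3 9 7)(6 8) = [5, 1, 2, 9, 4, 0, 8, 3, 6, 7]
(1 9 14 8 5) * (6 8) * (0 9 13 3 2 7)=(0 9 14 6 8 5 1 13 3 2 7)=[9, 13, 7, 2, 4, 1, 8, 0, 5, 14, 10, 11, 12, 3, 6]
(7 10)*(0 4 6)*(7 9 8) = (0 4 6)(7 10 9 8) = [4, 1, 2, 3, 6, 5, 0, 10, 7, 8, 9]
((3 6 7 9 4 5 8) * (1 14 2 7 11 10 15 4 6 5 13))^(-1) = (1 13 4 15 10 11 6 9 7 2 14)(3 8 5)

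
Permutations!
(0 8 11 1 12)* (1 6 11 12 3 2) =(0 8 12)(1 3 2)(6 11) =[8, 3, 1, 2, 4, 5, 11, 7, 12, 9, 10, 6, 0]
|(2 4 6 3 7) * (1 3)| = |(1 3 7 2 4 6)| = 6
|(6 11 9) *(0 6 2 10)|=|(0 6 11 9 2 10)|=6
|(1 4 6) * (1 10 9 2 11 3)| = |(1 4 6 10 9 2 11 3)| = 8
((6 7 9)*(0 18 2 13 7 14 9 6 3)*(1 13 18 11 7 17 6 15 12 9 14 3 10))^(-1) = (0 3 6 17 13 1 10 9 12 15 7 11)(2 18)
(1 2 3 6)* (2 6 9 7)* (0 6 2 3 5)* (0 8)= (0 6 1 2 5 8)(3 9 7)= [6, 2, 5, 9, 4, 8, 1, 3, 0, 7]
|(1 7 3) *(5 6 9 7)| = 6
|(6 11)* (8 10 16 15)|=4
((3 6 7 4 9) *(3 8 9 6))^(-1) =((4 6 7)(8 9))^(-1) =(4 7 6)(8 9)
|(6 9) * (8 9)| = 3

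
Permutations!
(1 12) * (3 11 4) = (1 12)(3 11 4) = [0, 12, 2, 11, 3, 5, 6, 7, 8, 9, 10, 4, 1]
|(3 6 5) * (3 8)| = 4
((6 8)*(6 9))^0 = ((6 8 9))^0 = (9)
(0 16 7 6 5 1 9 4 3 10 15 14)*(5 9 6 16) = [5, 6, 2, 10, 3, 1, 9, 16, 8, 4, 15, 11, 12, 13, 0, 14, 7] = (0 5 1 6 9 4 3 10 15 14)(7 16)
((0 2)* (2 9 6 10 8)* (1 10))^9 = (0 6 10 2 9 1 8)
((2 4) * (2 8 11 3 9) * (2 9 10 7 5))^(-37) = ((2 4 8 11 3 10 7 5))^(-37) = (2 11 7 4 3 5 8 10)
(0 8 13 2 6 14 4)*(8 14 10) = (0 14 4)(2 6 10 8 13) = [14, 1, 6, 3, 0, 5, 10, 7, 13, 9, 8, 11, 12, 2, 4]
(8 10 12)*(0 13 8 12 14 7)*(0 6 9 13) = [0, 1, 2, 3, 4, 5, 9, 6, 10, 13, 14, 11, 12, 8, 7] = (6 9 13 8 10 14 7)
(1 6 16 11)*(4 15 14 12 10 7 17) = (1 6 16 11)(4 15 14 12 10 7 17) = [0, 6, 2, 3, 15, 5, 16, 17, 8, 9, 7, 1, 10, 13, 12, 14, 11, 4]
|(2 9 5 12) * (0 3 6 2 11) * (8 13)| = |(0 3 6 2 9 5 12 11)(8 13)| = 8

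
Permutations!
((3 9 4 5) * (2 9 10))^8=((2 9 4 5 3 10))^8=(2 4 3)(5 10 9)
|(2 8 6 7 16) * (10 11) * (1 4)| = |(1 4)(2 8 6 7 16)(10 11)| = 10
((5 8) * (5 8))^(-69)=(8)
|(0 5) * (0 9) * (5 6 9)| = |(0 6 9)| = 3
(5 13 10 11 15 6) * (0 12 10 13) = (0 12 10 11 15 6 5) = [12, 1, 2, 3, 4, 0, 5, 7, 8, 9, 11, 15, 10, 13, 14, 6]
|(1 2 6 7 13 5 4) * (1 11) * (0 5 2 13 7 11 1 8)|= 9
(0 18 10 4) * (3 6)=[18, 1, 2, 6, 0, 5, 3, 7, 8, 9, 4, 11, 12, 13, 14, 15, 16, 17, 10]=(0 18 10 4)(3 6)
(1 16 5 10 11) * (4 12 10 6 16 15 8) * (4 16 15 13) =(1 13 4 12 10 11)(5 6 15 8 16) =[0, 13, 2, 3, 12, 6, 15, 7, 16, 9, 11, 1, 10, 4, 14, 8, 5]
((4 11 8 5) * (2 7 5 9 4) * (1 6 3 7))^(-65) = ((1 6 3 7 5 2)(4 11 8 9))^(-65) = (1 6 3 7 5 2)(4 9 8 11)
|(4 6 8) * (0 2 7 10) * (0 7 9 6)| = |(0 2 9 6 8 4)(7 10)| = 6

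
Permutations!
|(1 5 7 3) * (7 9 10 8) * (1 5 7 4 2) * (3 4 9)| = 12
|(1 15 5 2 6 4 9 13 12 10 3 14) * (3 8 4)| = 42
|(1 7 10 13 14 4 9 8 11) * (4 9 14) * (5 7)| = |(1 5 7 10 13 4 14 9 8 11)| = 10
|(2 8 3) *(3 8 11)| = 3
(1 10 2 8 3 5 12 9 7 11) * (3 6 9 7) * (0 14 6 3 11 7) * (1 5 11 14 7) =(0 7 1 10 2 8 3 11 5 12)(6 9 14) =[7, 10, 8, 11, 4, 12, 9, 1, 3, 14, 2, 5, 0, 13, 6]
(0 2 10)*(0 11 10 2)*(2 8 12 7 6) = (2 8 12 7 6)(10 11) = [0, 1, 8, 3, 4, 5, 2, 6, 12, 9, 11, 10, 7]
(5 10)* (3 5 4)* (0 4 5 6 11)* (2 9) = (0 4 3 6 11)(2 9)(5 10) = [4, 1, 9, 6, 3, 10, 11, 7, 8, 2, 5, 0]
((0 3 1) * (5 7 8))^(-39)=(8)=((0 3 1)(5 7 8))^(-39)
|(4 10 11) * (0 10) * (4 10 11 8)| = |(0 11 10 8 4)| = 5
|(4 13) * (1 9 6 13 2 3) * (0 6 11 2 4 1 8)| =9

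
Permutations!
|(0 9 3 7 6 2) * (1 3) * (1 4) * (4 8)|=|(0 9 8 4 1 3 7 6 2)|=9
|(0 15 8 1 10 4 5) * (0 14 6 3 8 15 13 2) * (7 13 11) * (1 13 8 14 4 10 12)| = |(15)(0 11 7 8 13 2)(1 12)(3 14 6)(4 5)| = 6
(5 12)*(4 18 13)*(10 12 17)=(4 18 13)(5 17 10 12)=[0, 1, 2, 3, 18, 17, 6, 7, 8, 9, 12, 11, 5, 4, 14, 15, 16, 10, 13]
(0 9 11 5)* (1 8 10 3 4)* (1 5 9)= (0 1 8 10 3 4 5)(9 11)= [1, 8, 2, 4, 5, 0, 6, 7, 10, 11, 3, 9]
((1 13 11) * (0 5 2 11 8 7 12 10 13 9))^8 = (0 2 1)(5 11 9)(7 13 12 8 10)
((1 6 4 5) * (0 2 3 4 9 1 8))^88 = ((0 2 3 4 5 8)(1 6 9))^88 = (0 5 3)(1 6 9)(2 8 4)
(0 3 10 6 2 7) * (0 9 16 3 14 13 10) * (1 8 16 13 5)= (0 14 5 1 8 16 3)(2 7 9 13 10 6)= [14, 8, 7, 0, 4, 1, 2, 9, 16, 13, 6, 11, 12, 10, 5, 15, 3]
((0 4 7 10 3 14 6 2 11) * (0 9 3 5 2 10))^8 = (14)(0 7 4)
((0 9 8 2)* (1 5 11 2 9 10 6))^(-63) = ((0 10 6 1 5 11 2)(8 9))^(-63) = (11)(8 9)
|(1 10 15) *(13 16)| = 6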